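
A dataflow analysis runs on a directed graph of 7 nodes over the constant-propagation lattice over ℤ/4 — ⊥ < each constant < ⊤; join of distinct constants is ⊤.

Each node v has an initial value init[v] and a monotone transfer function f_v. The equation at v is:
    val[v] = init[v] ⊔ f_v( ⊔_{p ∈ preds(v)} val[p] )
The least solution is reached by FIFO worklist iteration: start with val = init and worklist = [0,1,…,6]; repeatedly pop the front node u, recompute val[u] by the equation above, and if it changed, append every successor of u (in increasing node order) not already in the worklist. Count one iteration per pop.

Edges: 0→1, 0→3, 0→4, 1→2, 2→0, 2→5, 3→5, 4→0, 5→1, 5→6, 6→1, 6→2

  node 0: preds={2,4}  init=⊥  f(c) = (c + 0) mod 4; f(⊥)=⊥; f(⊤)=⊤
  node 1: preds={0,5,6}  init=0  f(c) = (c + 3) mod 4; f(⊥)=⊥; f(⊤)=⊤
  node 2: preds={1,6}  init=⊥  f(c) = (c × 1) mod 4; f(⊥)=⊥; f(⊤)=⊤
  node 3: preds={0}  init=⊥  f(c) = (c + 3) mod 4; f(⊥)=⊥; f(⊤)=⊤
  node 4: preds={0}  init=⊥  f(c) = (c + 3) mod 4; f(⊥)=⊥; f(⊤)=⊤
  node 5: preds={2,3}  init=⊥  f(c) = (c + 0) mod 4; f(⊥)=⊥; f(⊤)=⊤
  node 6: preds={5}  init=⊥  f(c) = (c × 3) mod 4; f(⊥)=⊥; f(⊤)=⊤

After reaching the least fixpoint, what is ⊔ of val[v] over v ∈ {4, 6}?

⊤

Iteration log — 22 steps:
  step 1. node 0  ⊔preds=⊥  new=⊥  stable
  step 2. node 1  ⊔preds=⊥  new=0  stable
  step 3. node 2  ⊔preds=0  new=0  old=⊥  +wl: 0
  step 4. node 3  ⊔preds=⊥  new=⊥  stable
  step 5. node 4  ⊔preds=⊥  new=⊥  stable
  step 6. node 5  ⊔preds=0  new=0  old=⊥  +wl: 1
  step 7. node 6  ⊔preds=0  new=0  old=⊥  +wl: 2
  step 8. node 0  ⊔preds=0  new=0  old=⊥  +wl: 3,4
  step 9. node 1  ⊔preds=0  new=⊤  old=0  +wl: 
  step 10. node 2  ⊔preds=⊤  new=⊤  old=0  +wl: 0,5
  step 11. node 3  ⊔preds=0  new=3  old=⊥  +wl: 
  step 12. node 4  ⊔preds=0  new=3  old=⊥  +wl: 
  step 13. node 0  ⊔preds=⊤  new=⊤  old=0  +wl: 1,3,4
  step 14. node 5  ⊔preds=⊤  new=⊤  old=0  +wl: 6
  step 15. node 1  ⊔preds=⊤  new=⊤  stable
  step 16. node 3  ⊔preds=⊤  new=⊤  old=3  +wl: 5
  step 17. node 4  ⊔preds=⊤  new=⊤  old=3  +wl: 0
  step 18. node 6  ⊔preds=⊤  new=⊤  old=0  +wl: 1,2
  step 19. node 5  ⊔preds=⊤  new=⊤  stable
  step 20. node 0  ⊔preds=⊤  new=⊤  stable
  step 21. node 1  ⊔preds=⊤  new=⊤  stable
  step 22. node 2  ⊔preds=⊤  new=⊤  stable

Least fixpoint reached:
  node 0: ⊤
  node 1: ⊤
  node 2: ⊤
  node 3: ⊤
  node 4: ⊤
  node 5: ⊤
  node 6: ⊤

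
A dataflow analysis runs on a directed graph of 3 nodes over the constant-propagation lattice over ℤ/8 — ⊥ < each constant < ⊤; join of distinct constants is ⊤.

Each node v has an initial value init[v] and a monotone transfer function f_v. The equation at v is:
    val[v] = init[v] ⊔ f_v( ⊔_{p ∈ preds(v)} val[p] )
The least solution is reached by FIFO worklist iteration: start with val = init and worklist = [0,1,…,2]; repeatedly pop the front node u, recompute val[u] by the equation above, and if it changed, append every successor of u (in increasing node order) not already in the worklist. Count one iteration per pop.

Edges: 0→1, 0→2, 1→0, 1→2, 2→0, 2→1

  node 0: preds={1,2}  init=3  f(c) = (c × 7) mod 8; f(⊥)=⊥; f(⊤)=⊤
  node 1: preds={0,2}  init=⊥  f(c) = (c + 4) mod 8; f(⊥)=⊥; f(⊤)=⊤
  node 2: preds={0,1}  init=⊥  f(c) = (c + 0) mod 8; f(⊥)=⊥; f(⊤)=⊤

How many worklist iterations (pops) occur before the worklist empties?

Iteration log — 7 steps:
  step 1. node 0  ⊔preds=⊥  new=3  stable
  step 2. node 1  ⊔preds=3  new=7  old=⊥  +wl: 0
  step 3. node 2  ⊔preds=⊤  new=⊤  old=⊥  +wl: 1
  step 4. node 0  ⊔preds=⊤  new=⊤  old=3  +wl: 2
  step 5. node 1  ⊔preds=⊤  new=⊤  old=7  +wl: 0
  step 6. node 2  ⊔preds=⊤  new=⊤  stable
  step 7. node 0  ⊔preds=⊤  new=⊤  stable

Least fixpoint reached:
  node 0: ⊤
  node 1: ⊤
  node 2: ⊤

7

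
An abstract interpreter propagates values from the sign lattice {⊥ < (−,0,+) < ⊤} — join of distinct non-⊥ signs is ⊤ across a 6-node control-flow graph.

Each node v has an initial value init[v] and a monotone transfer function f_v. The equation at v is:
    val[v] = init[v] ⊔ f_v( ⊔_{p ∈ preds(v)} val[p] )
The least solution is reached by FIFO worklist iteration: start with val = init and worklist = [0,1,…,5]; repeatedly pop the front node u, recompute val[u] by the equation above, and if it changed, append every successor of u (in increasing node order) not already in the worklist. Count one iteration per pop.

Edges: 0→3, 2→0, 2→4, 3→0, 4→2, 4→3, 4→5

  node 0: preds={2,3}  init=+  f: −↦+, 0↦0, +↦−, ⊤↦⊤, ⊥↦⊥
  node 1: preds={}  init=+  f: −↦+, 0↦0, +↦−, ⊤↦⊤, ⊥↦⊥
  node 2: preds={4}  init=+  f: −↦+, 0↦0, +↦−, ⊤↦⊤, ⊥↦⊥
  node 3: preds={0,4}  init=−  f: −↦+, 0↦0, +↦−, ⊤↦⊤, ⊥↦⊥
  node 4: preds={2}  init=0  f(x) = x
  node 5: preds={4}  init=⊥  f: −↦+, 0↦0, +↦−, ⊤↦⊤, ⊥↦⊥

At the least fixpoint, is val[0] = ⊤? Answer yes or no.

yes

Trace (9 dequeues):
  [1] u=0 | in ⊤ | out ⊤ | prev + | push {}
  [2] u=1 | in ⊥ | out + | ==
  [3] u=2 | in 0 | out ⊤ | prev + | push {0}
  [4] u=3 | in ⊤ | out ⊤ | prev − | push {}
  [5] u=4 | in ⊤ | out ⊤ | prev 0 | push {2,3}
  [6] u=5 | in ⊤ | out ⊤ | prev ⊥ | push {}
  [7] u=0 | in ⊤ | out ⊤ | ==
  [8] u=2 | in ⊤ | out ⊤ | ==
  [9] u=3 | in ⊤ | out ⊤ | ==

Converged values:
  [0] ⊤
  [1] +
  [2] ⊤
  [3] ⊤
  [4] ⊤
  [5] ⊤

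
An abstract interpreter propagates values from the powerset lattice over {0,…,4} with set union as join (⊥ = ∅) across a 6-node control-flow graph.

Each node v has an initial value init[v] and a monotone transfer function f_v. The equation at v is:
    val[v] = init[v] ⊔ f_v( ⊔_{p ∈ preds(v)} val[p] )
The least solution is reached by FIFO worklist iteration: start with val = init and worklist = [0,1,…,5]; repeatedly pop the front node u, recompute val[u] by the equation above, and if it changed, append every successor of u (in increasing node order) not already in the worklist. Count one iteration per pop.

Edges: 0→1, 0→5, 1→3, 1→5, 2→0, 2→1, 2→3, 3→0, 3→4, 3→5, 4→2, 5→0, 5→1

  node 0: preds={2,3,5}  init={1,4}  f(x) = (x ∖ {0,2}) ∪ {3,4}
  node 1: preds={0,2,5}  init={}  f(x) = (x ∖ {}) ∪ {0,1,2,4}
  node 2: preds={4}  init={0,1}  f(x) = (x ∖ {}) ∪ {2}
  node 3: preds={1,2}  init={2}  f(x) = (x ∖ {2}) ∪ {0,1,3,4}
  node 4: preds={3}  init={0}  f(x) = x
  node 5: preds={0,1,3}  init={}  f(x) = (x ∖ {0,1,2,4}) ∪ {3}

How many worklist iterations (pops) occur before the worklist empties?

Iteration log — 12 steps:
  step 1. node 0  ⊔preds={0,1,2}  new={1,3,4}  old={1,4}  +wl: 
  step 2. node 1  ⊔preds={0,1,3,4}  new={0,1,2,3,4}  old={}  +wl: 
  step 3. node 2  ⊔preds={0}  new={0,1,2}  old={0,1}  +wl: 0,1
  step 4. node 3  ⊔preds={0,1,2,3,4}  new={0,1,2,3,4}  old={2}  +wl: 
  step 5. node 4  ⊔preds={0,1,2,3,4}  new={0,1,2,3,4}  old={0}  +wl: 2
  step 6. node 5  ⊔preds={0,1,2,3,4}  new={3}  old={}  +wl: 
  step 7. node 0  ⊔preds={0,1,2,3,4}  new={1,3,4}  stable
  step 8. node 1  ⊔preds={0,1,2,3,4}  new={0,1,2,3,4}  stable
  step 9. node 2  ⊔preds={0,1,2,3,4}  new={0,1,2,3,4}  old={0,1,2}  +wl: 0,1,3
  step 10. node 0  ⊔preds={0,1,2,3,4}  new={1,3,4}  stable
  step 11. node 1  ⊔preds={0,1,2,3,4}  new={0,1,2,3,4}  stable
  step 12. node 3  ⊔preds={0,1,2,3,4}  new={0,1,2,3,4}  stable

Least fixpoint reached:
  node 0: {1,3,4}
  node 1: {0,1,2,3,4}
  node 2: {0,1,2,3,4}
  node 3: {0,1,2,3,4}
  node 4: {0,1,2,3,4}
  node 5: {3}

12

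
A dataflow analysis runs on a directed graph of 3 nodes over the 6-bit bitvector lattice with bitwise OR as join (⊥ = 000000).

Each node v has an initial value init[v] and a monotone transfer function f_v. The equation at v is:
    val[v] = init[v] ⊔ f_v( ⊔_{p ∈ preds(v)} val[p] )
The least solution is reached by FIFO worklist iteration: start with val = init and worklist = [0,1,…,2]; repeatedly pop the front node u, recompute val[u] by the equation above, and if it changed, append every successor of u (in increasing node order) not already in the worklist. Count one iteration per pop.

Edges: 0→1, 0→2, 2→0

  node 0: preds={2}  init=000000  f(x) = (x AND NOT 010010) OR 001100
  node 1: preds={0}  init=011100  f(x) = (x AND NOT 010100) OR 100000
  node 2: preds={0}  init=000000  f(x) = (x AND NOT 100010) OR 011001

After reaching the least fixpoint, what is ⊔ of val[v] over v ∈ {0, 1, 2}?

111101

Trace (6 dequeues):
  [1] u=0 | in 000000 | out 001100 | prev 000000 | push {}
  [2] u=1 | in 001100 | out 111100 | prev 011100 | push {}
  [3] u=2 | in 001100 | out 011101 | prev 000000 | push {0}
  [4] u=0 | in 011101 | out 001101 | prev 001100 | push {1,2}
  [5] u=1 | in 001101 | out 111101 | prev 111100 | push {}
  [6] u=2 | in 001101 | out 011101 | ==

Converged values:
  [0] 001101
  [1] 111101
  [2] 011101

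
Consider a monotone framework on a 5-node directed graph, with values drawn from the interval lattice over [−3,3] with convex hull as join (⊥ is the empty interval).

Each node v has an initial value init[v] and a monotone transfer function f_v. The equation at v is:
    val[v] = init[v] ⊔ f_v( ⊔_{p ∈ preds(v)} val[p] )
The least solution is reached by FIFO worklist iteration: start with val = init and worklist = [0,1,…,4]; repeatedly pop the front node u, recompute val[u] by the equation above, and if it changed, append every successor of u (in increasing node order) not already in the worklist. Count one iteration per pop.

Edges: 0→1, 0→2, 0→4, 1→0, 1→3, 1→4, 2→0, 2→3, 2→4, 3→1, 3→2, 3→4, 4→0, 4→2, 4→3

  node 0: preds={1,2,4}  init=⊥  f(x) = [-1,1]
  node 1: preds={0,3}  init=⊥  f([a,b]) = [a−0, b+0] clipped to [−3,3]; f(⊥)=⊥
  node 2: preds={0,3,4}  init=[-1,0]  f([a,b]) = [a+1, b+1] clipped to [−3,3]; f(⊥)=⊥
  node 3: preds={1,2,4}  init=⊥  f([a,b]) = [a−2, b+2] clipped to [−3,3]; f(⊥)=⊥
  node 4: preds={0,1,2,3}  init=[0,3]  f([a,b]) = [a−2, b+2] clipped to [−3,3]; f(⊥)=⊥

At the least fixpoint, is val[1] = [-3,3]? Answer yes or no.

Trace (11 dequeues):
  [1] u=0 | in [-1,3] | out [-1,1] | prev ⊥ | push {}
  [2] u=1 | in [-1,1] | out [-1,1] | prev ⊥ | push {0}
  [3] u=2 | in [-1,3] | out [-1,3] | prev [-1,0] | push {}
  [4] u=3 | in [-1,3] | out [-3,3] | prev ⊥ | push {1,2}
  [5] u=4 | in [-3,3] | out [-3,3] | prev [0,3] | push {3}
  [6] u=0 | in [-3,3] | out [-1,1] | ==
  [7] u=1 | in [-3,3] | out [-3,3] | prev [-1,1] | push {0,4}
  [8] u=2 | in [-3,3] | out [-2,3] | prev [-1,3] | push {}
  [9] u=3 | in [-3,3] | out [-3,3] | ==
  [10] u=0 | in [-3,3] | out [-1,1] | ==
  [11] u=4 | in [-3,3] | out [-3,3] | ==

Converged values:
  [0] [-1,1]
  [1] [-3,3]
  [2] [-2,3]
  [3] [-3,3]
  [4] [-3,3]

yes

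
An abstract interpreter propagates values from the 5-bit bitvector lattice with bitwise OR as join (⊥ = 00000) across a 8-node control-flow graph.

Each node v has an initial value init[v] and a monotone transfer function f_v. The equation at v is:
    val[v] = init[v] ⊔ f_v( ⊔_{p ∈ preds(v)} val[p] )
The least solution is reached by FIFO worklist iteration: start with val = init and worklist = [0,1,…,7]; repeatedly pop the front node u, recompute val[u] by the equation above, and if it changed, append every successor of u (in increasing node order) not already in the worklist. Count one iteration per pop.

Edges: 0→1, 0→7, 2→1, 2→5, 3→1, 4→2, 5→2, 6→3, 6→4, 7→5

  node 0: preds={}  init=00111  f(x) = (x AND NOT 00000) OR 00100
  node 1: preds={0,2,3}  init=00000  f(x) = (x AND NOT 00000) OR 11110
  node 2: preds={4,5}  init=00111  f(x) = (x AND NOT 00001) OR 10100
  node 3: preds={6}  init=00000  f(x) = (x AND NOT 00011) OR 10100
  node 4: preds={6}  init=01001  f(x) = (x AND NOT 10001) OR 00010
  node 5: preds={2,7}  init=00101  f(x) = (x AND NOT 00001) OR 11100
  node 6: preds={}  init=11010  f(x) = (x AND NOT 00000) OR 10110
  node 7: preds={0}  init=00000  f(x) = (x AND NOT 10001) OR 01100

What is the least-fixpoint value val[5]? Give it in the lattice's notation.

11111

Trace (14 dequeues):
  [1] u=0 | in 00000 | out 00111 | ==
  [2] u=1 | in 00111 | out 11111 | prev 00000 | push {}
  [3] u=2 | in 01101 | out 11111 | prev 00111 | push {1}
  [4] u=3 | in 11010 | out 11100 | prev 00000 | push {}
  [5] u=4 | in 11010 | out 01011 | prev 01001 | push {2}
  [6] u=5 | in 11111 | out 11111 | prev 00101 | push {}
  [7] u=6 | in 00000 | out 11110 | prev 11010 | push {3,4}
  [8] u=7 | in 00111 | out 01110 | prev 00000 | push {5}
  [9] u=1 | in 11111 | out 11111 | ==
  [10] u=2 | in 11111 | out 11111 | ==
  [11] u=3 | in 11110 | out 11100 | ==
  [12] u=4 | in 11110 | out 01111 | prev 01011 | push {2}
  [13] u=5 | in 11111 | out 11111 | ==
  [14] u=2 | in 11111 | out 11111 | ==

Converged values:
  [0] 00111
  [1] 11111
  [2] 11111
  [3] 11100
  [4] 01111
  [5] 11111
  [6] 11110
  [7] 01110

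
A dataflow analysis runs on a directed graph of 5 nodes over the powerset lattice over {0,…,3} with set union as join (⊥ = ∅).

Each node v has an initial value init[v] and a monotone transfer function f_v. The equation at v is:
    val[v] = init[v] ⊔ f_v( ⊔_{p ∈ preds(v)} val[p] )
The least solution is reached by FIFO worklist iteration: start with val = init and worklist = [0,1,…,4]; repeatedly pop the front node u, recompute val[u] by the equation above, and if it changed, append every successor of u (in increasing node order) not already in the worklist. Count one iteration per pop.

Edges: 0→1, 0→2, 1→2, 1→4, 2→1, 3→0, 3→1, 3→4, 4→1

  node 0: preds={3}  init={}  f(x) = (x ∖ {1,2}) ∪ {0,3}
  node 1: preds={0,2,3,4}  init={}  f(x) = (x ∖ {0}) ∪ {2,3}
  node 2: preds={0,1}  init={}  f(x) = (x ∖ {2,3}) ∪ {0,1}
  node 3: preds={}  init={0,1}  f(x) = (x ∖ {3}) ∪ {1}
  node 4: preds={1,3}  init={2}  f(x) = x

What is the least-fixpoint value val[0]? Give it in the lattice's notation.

Iteration log — 6 steps:
  step 1. node 0  ⊔preds={0,1}  new={0,3}  old={}  +wl: 
  step 2. node 1  ⊔preds={0,1,2,3}  new={1,2,3}  old={}  +wl: 
  step 3. node 2  ⊔preds={0,1,2,3}  new={0,1}  old={}  +wl: 1
  step 4. node 3  ⊔preds={}  new={0,1}  stable
  step 5. node 4  ⊔preds={0,1,2,3}  new={0,1,2,3}  old={2}  +wl: 
  step 6. node 1  ⊔preds={0,1,2,3}  new={1,2,3}  stable

Least fixpoint reached:
  node 0: {0,3}
  node 1: {1,2,3}
  node 2: {0,1}
  node 3: {0,1}
  node 4: {0,1,2,3}

{0,3}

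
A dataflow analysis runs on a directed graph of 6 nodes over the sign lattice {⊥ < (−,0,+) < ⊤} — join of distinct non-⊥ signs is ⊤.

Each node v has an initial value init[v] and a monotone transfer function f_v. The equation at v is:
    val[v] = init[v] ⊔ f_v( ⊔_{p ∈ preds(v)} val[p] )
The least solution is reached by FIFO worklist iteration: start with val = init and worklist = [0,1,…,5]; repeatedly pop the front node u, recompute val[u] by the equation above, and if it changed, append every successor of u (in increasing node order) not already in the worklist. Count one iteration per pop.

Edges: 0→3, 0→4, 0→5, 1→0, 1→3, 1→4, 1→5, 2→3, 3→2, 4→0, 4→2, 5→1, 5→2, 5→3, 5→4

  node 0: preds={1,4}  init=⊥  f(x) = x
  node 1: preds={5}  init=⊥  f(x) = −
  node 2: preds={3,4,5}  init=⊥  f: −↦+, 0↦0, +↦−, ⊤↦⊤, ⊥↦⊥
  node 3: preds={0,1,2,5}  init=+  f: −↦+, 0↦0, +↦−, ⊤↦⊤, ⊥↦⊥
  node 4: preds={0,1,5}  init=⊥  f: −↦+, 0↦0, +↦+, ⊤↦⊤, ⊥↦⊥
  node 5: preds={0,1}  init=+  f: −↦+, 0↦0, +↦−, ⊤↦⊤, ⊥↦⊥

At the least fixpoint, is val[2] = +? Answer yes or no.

no

Iteration log — 15 steps:
  step 1. node 0  ⊔preds=⊥  new=⊥  stable
  step 2. node 1  ⊔preds=+  new=−  old=⊥  +wl: 0
  step 3. node 2  ⊔preds=+  new=−  old=⊥  +wl: 
  step 4. node 3  ⊔preds=⊤  new=⊤  old=+  +wl: 2
  step 5. node 4  ⊔preds=⊤  new=⊤  old=⊥  +wl: 
  step 6. node 5  ⊔preds=−  new=+  stable
  step 7. node 0  ⊔preds=⊤  new=⊤  old=⊥  +wl: 3,4,5
  step 8. node 2  ⊔preds=⊤  new=⊤  old=−  +wl: 
  step 9. node 3  ⊔preds=⊤  new=⊤  stable
  step 10. node 4  ⊔preds=⊤  new=⊤  stable
  step 11. node 5  ⊔preds=⊤  new=⊤  old=+  +wl: 1,2,3,4
  step 12. node 1  ⊔preds=⊤  new=−  stable
  step 13. node 2  ⊔preds=⊤  new=⊤  stable
  step 14. node 3  ⊔preds=⊤  new=⊤  stable
  step 15. node 4  ⊔preds=⊤  new=⊤  stable

Least fixpoint reached:
  node 0: ⊤
  node 1: −
  node 2: ⊤
  node 3: ⊤
  node 4: ⊤
  node 5: ⊤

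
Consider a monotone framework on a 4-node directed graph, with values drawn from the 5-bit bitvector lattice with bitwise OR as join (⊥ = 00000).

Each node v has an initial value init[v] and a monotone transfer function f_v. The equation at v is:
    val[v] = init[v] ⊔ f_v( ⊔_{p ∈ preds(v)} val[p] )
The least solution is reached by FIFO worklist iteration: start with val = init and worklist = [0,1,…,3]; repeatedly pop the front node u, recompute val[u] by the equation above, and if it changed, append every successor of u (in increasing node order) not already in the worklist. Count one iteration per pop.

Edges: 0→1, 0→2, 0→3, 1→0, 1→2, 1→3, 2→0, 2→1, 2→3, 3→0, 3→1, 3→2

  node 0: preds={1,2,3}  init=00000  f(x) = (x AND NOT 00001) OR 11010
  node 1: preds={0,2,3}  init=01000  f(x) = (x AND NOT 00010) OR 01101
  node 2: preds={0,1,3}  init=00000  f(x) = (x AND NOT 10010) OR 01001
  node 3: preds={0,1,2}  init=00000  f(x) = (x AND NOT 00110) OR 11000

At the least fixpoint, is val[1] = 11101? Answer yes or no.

yes

Worklist (8 pops):
  #1 pop 0: in=01000 → 11010 (was 00000); enqueue []
  #2 pop 1: in=11010 → 11101 (was 01000); enqueue [0]
  #3 pop 2: in=11111 → 01101 (was 00000); enqueue [1]
  #4 pop 3: in=11111 → 11001 (was 00000); enqueue [2]
  #5 pop 0: in=11101 → 11110 (was 11010); enqueue [3]
  #6 pop 1: in=11111 → 11101 (no change)
  #7 pop 2: in=11111 → 01101 (no change)
  #8 pop 3: in=11111 → 11001 (no change)

Fixpoint:
  val[0] = 11110
  val[1] = 11101
  val[2] = 01101
  val[3] = 11001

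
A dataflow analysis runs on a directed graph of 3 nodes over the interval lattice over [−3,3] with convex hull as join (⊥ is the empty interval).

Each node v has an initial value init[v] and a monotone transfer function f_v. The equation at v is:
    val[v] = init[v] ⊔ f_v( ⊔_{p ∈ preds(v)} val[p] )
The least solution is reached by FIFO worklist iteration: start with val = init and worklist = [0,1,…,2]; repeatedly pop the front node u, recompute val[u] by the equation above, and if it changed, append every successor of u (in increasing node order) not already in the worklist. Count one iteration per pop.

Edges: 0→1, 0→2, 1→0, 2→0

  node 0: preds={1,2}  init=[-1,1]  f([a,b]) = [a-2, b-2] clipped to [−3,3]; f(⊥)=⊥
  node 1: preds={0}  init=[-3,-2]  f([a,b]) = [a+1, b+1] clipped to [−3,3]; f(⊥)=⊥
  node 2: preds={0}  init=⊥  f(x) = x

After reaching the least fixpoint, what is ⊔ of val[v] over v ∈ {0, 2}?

[-3,1]

Worklist (4 pops):
  #1 pop 0: in=[-3,-2] → [-3,1] (was [-1,1]); enqueue []
  #2 pop 1: in=[-3,1] → [-3,2] (was [-3,-2]); enqueue [0]
  #3 pop 2: in=[-3,1] → [-3,1] (was ⊥); enqueue []
  #4 pop 0: in=[-3,2] → [-3,1] (no change)

Fixpoint:
  val[0] = [-3,1]
  val[1] = [-3,2]
  val[2] = [-3,1]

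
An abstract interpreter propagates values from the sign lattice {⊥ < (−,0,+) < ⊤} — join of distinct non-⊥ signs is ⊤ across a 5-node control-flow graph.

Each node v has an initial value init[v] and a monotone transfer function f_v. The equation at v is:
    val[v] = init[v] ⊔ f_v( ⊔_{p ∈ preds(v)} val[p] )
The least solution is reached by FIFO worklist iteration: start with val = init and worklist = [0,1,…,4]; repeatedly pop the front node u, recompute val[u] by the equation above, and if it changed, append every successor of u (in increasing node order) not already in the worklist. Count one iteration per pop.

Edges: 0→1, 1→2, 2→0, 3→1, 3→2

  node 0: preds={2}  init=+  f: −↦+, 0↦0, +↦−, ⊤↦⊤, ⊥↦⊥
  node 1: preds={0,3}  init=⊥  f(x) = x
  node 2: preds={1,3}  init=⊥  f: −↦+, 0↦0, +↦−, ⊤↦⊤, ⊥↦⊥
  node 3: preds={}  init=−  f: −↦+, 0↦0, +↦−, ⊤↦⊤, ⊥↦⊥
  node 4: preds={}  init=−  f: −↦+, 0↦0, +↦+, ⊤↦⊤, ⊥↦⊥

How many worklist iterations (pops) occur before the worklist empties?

7

Trace (7 dequeues):
  [1] u=0 | in ⊥ | out + | ==
  [2] u=1 | in ⊤ | out ⊤ | prev ⊥ | push {}
  [3] u=2 | in ⊤ | out ⊤ | prev ⊥ | push {0}
  [4] u=3 | in ⊥ | out − | ==
  [5] u=4 | in ⊥ | out − | ==
  [6] u=0 | in ⊤ | out ⊤ | prev + | push {1}
  [7] u=1 | in ⊤ | out ⊤ | ==

Converged values:
  [0] ⊤
  [1] ⊤
  [2] ⊤
  [3] −
  [4] −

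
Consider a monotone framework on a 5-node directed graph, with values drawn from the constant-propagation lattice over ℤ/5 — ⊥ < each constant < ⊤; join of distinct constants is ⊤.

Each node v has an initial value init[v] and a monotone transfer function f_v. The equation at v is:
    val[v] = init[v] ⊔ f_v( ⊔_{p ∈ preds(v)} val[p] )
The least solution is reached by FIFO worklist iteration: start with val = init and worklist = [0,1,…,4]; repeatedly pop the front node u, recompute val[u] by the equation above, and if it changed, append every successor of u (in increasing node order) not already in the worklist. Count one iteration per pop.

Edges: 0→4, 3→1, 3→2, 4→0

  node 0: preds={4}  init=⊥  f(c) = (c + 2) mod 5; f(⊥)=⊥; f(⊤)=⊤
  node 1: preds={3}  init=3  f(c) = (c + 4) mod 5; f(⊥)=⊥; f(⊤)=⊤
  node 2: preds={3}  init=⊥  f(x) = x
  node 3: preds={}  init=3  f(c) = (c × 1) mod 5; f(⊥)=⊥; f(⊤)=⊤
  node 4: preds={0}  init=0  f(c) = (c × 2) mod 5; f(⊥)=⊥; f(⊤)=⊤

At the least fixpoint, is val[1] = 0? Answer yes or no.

Trace (7 dequeues):
  [1] u=0 | in 0 | out 2 | prev ⊥ | push {}
  [2] u=1 | in 3 | out ⊤ | prev 3 | push {}
  [3] u=2 | in 3 | out 3 | prev ⊥ | push {}
  [4] u=3 | in ⊥ | out 3 | ==
  [5] u=4 | in 2 | out ⊤ | prev 0 | push {0}
  [6] u=0 | in ⊤ | out ⊤ | prev 2 | push {4}
  [7] u=4 | in ⊤ | out ⊤ | ==

Converged values:
  [0] ⊤
  [1] ⊤
  [2] 3
  [3] 3
  [4] ⊤

no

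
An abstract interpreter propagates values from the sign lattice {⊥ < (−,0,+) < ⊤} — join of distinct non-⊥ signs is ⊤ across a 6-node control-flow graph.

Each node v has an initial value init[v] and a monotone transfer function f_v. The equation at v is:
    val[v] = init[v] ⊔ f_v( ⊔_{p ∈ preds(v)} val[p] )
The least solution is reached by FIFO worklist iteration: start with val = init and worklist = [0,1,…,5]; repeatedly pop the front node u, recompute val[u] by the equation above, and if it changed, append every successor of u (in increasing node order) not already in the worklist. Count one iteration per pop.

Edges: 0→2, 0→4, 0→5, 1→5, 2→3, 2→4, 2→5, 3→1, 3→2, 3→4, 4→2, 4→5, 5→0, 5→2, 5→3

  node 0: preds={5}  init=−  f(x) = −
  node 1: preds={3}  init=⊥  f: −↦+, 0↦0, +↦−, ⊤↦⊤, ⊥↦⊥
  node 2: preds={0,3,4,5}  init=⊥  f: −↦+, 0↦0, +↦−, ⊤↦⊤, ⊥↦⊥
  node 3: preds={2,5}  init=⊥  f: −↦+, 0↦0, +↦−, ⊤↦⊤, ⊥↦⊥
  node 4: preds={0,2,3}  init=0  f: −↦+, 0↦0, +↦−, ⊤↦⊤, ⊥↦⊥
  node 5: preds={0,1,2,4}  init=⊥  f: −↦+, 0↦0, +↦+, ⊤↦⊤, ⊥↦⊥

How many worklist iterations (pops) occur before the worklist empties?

Iteration log — 11 steps:
  step 1. node 0  ⊔preds=⊥  new=−  stable
  step 2. node 1  ⊔preds=⊥  new=⊥  stable
  step 3. node 2  ⊔preds=⊤  new=⊤  old=⊥  +wl: 
  step 4. node 3  ⊔preds=⊤  new=⊤  old=⊥  +wl: 1,2
  step 5. node 4  ⊔preds=⊤  new=⊤  old=0  +wl: 
  step 6. node 5  ⊔preds=⊤  new=⊤  old=⊥  +wl: 0,3
  step 7. node 1  ⊔preds=⊤  new=⊤  old=⊥  +wl: 5
  step 8. node 2  ⊔preds=⊤  new=⊤  stable
  step 9. node 0  ⊔preds=⊤  new=−  stable
  step 10. node 3  ⊔preds=⊤  new=⊤  stable
  step 11. node 5  ⊔preds=⊤  new=⊤  stable

Least fixpoint reached:
  node 0: −
  node 1: ⊤
  node 2: ⊤
  node 3: ⊤
  node 4: ⊤
  node 5: ⊤

11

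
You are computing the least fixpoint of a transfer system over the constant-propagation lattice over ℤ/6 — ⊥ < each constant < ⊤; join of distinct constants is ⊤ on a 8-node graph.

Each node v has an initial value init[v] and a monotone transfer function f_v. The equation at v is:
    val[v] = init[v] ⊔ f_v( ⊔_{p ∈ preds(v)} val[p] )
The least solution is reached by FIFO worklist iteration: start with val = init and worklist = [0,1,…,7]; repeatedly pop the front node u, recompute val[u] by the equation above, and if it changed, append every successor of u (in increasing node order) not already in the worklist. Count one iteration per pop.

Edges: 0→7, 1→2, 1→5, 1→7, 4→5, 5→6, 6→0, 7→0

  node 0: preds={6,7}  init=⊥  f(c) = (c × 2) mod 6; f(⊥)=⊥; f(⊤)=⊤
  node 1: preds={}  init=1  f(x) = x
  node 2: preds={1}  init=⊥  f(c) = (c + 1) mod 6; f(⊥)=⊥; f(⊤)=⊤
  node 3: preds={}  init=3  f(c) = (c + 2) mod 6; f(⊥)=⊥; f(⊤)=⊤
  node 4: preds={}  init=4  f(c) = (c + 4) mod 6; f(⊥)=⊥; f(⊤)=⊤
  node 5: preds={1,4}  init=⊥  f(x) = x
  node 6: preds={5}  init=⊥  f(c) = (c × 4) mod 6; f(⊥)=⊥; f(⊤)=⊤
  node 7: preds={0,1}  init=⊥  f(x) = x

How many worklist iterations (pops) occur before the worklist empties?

11

Worklist (11 pops):
  #1 pop 0: in=⊥ → ⊥ (no change)
  #2 pop 1: in=⊥ → 1 (no change)
  #3 pop 2: in=1 → 2 (was ⊥); enqueue []
  #4 pop 3: in=⊥ → 3 (no change)
  #5 pop 4: in=⊥ → 4 (no change)
  #6 pop 5: in=⊤ → ⊤ (was ⊥); enqueue []
  #7 pop 6: in=⊤ → ⊤ (was ⊥); enqueue [0]
  #8 pop 7: in=1 → 1 (was ⊥); enqueue []
  #9 pop 0: in=⊤ → ⊤ (was ⊥); enqueue [7]
  #10 pop 7: in=⊤ → ⊤ (was 1); enqueue [0]
  #11 pop 0: in=⊤ → ⊤ (no change)

Fixpoint:
  val[0] = ⊤
  val[1] = 1
  val[2] = 2
  val[3] = 3
  val[4] = 4
  val[5] = ⊤
  val[6] = ⊤
  val[7] = ⊤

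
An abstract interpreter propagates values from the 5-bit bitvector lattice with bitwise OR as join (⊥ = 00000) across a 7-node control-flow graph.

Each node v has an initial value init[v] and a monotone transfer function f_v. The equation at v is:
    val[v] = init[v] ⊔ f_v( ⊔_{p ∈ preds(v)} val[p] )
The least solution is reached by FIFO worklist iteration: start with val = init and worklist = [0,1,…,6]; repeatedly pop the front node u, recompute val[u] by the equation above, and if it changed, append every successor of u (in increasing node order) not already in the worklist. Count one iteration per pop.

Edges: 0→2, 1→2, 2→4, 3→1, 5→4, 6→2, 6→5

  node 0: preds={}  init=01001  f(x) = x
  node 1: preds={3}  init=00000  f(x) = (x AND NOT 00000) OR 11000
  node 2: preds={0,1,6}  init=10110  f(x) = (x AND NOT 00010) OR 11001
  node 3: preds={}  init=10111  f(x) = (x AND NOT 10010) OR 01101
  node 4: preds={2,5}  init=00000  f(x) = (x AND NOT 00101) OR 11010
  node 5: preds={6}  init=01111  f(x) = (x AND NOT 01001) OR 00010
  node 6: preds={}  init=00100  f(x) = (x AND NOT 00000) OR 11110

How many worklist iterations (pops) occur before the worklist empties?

Trace (11 dequeues):
  [1] u=0 | in 00000 | out 01001 | ==
  [2] u=1 | in 10111 | out 11111 | prev 00000 | push {}
  [3] u=2 | in 11111 | out 11111 | prev 10110 | push {}
  [4] u=3 | in 00000 | out 11111 | prev 10111 | push {1}
  [5] u=4 | in 11111 | out 11010 | prev 00000 | push {}
  [6] u=5 | in 00100 | out 01111 | ==
  [7] u=6 | in 00000 | out 11110 | prev 00100 | push {2,5}
  [8] u=1 | in 11111 | out 11111 | ==
  [9] u=2 | in 11111 | out 11111 | ==
  [10] u=5 | in 11110 | out 11111 | prev 01111 | push {4}
  [11] u=4 | in 11111 | out 11010 | ==

Converged values:
  [0] 01001
  [1] 11111
  [2] 11111
  [3] 11111
  [4] 11010
  [5] 11111
  [6] 11110

11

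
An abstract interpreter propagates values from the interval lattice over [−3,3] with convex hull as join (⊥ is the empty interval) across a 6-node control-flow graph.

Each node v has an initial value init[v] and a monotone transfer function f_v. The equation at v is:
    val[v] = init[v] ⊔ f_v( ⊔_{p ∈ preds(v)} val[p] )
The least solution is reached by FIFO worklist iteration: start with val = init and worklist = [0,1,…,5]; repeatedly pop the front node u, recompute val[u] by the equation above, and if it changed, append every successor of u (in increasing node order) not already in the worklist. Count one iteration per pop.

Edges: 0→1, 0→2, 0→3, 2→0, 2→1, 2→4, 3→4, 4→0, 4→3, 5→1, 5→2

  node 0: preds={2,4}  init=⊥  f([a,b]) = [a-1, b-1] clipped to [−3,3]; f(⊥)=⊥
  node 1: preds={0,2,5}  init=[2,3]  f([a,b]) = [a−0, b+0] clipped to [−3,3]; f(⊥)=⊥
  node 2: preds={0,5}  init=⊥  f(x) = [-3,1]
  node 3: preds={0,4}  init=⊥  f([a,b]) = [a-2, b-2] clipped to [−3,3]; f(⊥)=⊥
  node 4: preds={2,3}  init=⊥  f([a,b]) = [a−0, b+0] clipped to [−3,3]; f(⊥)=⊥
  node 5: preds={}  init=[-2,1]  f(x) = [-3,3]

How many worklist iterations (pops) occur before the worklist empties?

11

Worklist (11 pops):
  #1 pop 0: in=⊥ → ⊥ (no change)
  #2 pop 1: in=[-2,1] → [-2,3] (was [2,3]); enqueue []
  #3 pop 2: in=[-2,1] → [-3,1] (was ⊥); enqueue [0,1]
  #4 pop 3: in=⊥ → ⊥ (no change)
  #5 pop 4: in=[-3,1] → [-3,1] (was ⊥); enqueue [3]
  #6 pop 5: in=⊥ → [-3,3] (was [-2,1]); enqueue [2]
  #7 pop 0: in=[-3,1] → [-3,0] (was ⊥); enqueue []
  #8 pop 1: in=[-3,3] → [-3,3] (was [-2,3]); enqueue []
  #9 pop 3: in=[-3,1] → [-3,-1] (was ⊥); enqueue [4]
  #10 pop 2: in=[-3,3] → [-3,1] (no change)
  #11 pop 4: in=[-3,1] → [-3,1] (no change)

Fixpoint:
  val[0] = [-3,0]
  val[1] = [-3,3]
  val[2] = [-3,1]
  val[3] = [-3,-1]
  val[4] = [-3,1]
  val[5] = [-3,3]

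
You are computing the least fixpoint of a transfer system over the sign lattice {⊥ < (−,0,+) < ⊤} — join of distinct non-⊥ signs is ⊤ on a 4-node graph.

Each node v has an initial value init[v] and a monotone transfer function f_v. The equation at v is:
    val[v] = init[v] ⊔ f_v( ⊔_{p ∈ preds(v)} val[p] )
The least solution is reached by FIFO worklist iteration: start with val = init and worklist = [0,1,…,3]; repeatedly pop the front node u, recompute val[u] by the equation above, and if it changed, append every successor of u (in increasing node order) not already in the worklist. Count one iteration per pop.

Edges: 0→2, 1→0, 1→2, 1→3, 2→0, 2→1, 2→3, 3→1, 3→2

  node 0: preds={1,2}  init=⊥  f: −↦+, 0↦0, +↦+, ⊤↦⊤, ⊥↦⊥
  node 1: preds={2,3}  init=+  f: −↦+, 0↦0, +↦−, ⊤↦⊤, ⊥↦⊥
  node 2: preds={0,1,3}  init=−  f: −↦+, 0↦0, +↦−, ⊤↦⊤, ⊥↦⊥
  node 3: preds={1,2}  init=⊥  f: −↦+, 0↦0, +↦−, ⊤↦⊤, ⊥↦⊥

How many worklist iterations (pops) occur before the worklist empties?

Trace (9 dequeues):
  [1] u=0 | in ⊤ | out ⊤ | prev ⊥ | push {}
  [2] u=1 | in − | out + | ==
  [3] u=2 | in ⊤ | out ⊤ | prev − | push {0,1}
  [4] u=3 | in ⊤ | out ⊤ | prev ⊥ | push {2}
  [5] u=0 | in ⊤ | out ⊤ | ==
  [6] u=1 | in ⊤ | out ⊤ | prev + | push {0,3}
  [7] u=2 | in ⊤ | out ⊤ | ==
  [8] u=0 | in ⊤ | out ⊤ | ==
  [9] u=3 | in ⊤ | out ⊤ | ==

Converged values:
  [0] ⊤
  [1] ⊤
  [2] ⊤
  [3] ⊤

9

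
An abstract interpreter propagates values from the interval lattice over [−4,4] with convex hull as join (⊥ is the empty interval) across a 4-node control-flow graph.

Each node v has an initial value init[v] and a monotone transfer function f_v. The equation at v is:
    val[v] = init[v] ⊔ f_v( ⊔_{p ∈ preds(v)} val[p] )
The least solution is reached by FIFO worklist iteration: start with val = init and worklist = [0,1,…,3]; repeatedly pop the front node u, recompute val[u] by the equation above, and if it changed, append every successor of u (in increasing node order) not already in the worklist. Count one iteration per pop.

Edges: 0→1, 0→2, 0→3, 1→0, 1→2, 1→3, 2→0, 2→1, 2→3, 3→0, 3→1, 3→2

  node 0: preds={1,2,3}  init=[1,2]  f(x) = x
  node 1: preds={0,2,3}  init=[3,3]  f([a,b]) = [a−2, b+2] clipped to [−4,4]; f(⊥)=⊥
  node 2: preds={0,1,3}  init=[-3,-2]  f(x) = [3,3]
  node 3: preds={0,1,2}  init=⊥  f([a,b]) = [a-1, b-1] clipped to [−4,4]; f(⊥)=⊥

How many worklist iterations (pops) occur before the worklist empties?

8

Iteration log — 8 steps:
  step 1. node 0  ⊔preds=[-3,3]  new=[-3,3]  old=[1,2]  +wl: 
  step 2. node 1  ⊔preds=[-3,3]  new=[-4,4]  old=[3,3]  +wl: 0
  step 3. node 2  ⊔preds=[-4,4]  new=[-3,3]  old=[-3,-2]  +wl: 1
  step 4. node 3  ⊔preds=[-4,4]  new=[-4,3]  old=⊥  +wl: 2
  step 5. node 0  ⊔preds=[-4,4]  new=[-4,4]  old=[-3,3]  +wl: 3
  step 6. node 1  ⊔preds=[-4,4]  new=[-4,4]  stable
  step 7. node 2  ⊔preds=[-4,4]  new=[-3,3]  stable
  step 8. node 3  ⊔preds=[-4,4]  new=[-4,3]  stable

Least fixpoint reached:
  node 0: [-4,4]
  node 1: [-4,4]
  node 2: [-3,3]
  node 3: [-4,3]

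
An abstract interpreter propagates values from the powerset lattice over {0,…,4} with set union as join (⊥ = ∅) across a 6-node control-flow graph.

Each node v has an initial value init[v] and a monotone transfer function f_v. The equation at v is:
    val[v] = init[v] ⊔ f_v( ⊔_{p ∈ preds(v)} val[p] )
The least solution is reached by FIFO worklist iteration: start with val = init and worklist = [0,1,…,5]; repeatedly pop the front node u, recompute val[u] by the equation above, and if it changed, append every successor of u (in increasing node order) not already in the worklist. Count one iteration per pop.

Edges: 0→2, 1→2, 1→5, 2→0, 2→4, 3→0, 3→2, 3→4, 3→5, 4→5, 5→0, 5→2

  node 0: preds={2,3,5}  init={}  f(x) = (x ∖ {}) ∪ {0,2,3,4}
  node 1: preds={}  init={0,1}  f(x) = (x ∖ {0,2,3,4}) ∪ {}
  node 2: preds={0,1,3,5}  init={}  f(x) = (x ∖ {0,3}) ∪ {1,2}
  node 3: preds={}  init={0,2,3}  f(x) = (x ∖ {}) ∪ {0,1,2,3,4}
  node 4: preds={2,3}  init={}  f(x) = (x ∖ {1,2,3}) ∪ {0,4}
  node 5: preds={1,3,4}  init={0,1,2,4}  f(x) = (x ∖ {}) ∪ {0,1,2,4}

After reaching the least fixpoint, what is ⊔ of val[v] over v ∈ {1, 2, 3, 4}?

Worklist (8 pops):
  #1 pop 0: in={0,1,2,3,4} → {0,1,2,3,4} (was {}); enqueue []
  #2 pop 1: in={} → {0,1} (no change)
  #3 pop 2: in={0,1,2,3,4} → {1,2,4} (was {}); enqueue [0]
  #4 pop 3: in={} → {0,1,2,3,4} (was {0,2,3}); enqueue [2]
  #5 pop 4: in={0,1,2,3,4} → {0,4} (was {}); enqueue []
  #6 pop 5: in={0,1,2,3,4} → {0,1,2,3,4} (was {0,1,2,4}); enqueue []
  #7 pop 0: in={0,1,2,3,4} → {0,1,2,3,4} (no change)
  #8 pop 2: in={0,1,2,3,4} → {1,2,4} (no change)

Fixpoint:
  val[0] = {0,1,2,3,4}
  val[1] = {0,1}
  val[2] = {1,2,4}
  val[3] = {0,1,2,3,4}
  val[4] = {0,4}
  val[5] = {0,1,2,3,4}

{0,1,2,3,4}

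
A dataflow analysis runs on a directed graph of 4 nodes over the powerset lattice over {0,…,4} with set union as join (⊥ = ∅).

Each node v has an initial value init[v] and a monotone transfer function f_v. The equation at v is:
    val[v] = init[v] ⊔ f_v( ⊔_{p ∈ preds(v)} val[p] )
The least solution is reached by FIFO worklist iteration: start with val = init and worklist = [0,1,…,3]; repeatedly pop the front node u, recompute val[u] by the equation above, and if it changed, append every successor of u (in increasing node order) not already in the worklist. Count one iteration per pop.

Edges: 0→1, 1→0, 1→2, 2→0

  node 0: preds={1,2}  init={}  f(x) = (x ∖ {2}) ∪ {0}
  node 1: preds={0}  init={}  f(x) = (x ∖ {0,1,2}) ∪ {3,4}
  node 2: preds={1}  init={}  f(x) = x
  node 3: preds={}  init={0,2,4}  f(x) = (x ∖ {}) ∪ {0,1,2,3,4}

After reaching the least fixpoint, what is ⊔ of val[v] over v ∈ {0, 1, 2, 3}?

Trace (6 dequeues):
  [1] u=0 | in {} | out {0} | prev {} | push {}
  [2] u=1 | in {0} | out {3,4} | prev {} | push {0}
  [3] u=2 | in {3,4} | out {3,4} | prev {} | push {}
  [4] u=3 | in {} | out {0,1,2,3,4} | prev {0,2,4} | push {}
  [5] u=0 | in {3,4} | out {0,3,4} | prev {0} | push {1}
  [6] u=1 | in {0,3,4} | out {3,4} | ==

Converged values:
  [0] {0,3,4}
  [1] {3,4}
  [2] {3,4}
  [3] {0,1,2,3,4}

{0,1,2,3,4}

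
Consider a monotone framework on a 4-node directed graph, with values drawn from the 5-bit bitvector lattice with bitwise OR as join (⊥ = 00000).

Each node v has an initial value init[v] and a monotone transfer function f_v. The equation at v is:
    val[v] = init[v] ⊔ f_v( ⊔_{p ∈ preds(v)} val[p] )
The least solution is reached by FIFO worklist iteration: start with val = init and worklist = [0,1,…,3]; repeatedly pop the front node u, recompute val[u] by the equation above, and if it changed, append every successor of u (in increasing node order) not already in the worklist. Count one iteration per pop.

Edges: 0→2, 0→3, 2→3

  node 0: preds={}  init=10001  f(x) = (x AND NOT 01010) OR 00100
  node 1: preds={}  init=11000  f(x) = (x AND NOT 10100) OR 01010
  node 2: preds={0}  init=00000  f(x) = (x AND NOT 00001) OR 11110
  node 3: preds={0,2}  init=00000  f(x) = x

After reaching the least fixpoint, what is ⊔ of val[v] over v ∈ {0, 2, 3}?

Iteration log — 4 steps:
  step 1. node 0  ⊔preds=00000  new=10101  old=10001  +wl: 
  step 2. node 1  ⊔preds=00000  new=11010  old=11000  +wl: 
  step 3. node 2  ⊔preds=10101  new=11110  old=00000  +wl: 
  step 4. node 3  ⊔preds=11111  new=11111  old=00000  +wl: 

Least fixpoint reached:
  node 0: 10101
  node 1: 11010
  node 2: 11110
  node 3: 11111

11111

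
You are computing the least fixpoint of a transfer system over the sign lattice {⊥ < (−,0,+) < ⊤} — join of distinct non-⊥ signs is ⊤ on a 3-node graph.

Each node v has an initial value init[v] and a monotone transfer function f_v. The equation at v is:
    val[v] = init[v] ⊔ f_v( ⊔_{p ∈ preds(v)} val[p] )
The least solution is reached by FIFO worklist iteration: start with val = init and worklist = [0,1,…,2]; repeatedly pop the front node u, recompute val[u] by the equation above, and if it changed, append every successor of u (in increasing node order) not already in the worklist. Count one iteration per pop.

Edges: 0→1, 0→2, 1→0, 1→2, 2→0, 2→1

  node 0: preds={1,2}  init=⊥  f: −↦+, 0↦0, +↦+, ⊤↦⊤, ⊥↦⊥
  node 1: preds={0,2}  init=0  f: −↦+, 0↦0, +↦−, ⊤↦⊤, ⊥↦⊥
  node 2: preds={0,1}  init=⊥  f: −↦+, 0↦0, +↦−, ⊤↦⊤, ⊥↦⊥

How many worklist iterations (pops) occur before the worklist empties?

Worklist (5 pops):
  #1 pop 0: in=0 → 0 (was ⊥); enqueue []
  #2 pop 1: in=0 → 0 (no change)
  #3 pop 2: in=0 → 0 (was ⊥); enqueue [0,1]
  #4 pop 0: in=0 → 0 (no change)
  #5 pop 1: in=0 → 0 (no change)

Fixpoint:
  val[0] = 0
  val[1] = 0
  val[2] = 0

5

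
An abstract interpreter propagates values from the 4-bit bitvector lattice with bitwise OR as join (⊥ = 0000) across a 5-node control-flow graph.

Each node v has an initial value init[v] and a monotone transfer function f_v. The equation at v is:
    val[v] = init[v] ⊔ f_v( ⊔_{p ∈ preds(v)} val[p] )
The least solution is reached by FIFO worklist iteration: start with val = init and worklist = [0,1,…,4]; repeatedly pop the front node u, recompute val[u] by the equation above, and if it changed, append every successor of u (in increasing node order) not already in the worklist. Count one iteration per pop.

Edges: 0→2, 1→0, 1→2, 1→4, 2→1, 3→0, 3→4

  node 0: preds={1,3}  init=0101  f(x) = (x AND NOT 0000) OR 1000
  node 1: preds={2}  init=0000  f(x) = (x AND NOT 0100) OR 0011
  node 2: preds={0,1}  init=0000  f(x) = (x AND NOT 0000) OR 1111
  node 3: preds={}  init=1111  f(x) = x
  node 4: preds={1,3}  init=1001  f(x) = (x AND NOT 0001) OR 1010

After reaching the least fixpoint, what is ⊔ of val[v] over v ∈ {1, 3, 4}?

Iteration log — 10 steps:
  step 1. node 0  ⊔preds=1111  new=1111  old=0101  +wl: 
  step 2. node 1  ⊔preds=0000  new=0011  old=0000  +wl: 0
  step 3. node 2  ⊔preds=1111  new=1111  old=0000  +wl: 1
  step 4. node 3  ⊔preds=0000  new=1111  stable
  step 5. node 4  ⊔preds=1111  new=1111  old=1001  +wl: 
  step 6. node 0  ⊔preds=1111  new=1111  stable
  step 7. node 1  ⊔preds=1111  new=1011  old=0011  +wl: 0,2,4
  step 8. node 0  ⊔preds=1111  new=1111  stable
  step 9. node 2  ⊔preds=1111  new=1111  stable
  step 10. node 4  ⊔preds=1111  new=1111  stable

Least fixpoint reached:
  node 0: 1111
  node 1: 1011
  node 2: 1111
  node 3: 1111
  node 4: 1111

1111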